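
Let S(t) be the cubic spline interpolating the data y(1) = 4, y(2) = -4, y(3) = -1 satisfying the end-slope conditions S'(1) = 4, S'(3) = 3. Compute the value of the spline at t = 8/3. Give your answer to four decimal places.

With m_i denoting the second derivative at x_i, h_i = 1, 1, and Δ_i = (y_(i+1) − y_i)/h_i = -8, 3:
  1·m_0 + 4·m_1 + 1·m_2 = 6(Δ_1 - Δ_0) = 66
Clamped end conditions give two more equations: 2h_0·m_0 + h_0·m_1 = 6(Δ_0 - S'(1)) = -72 and h_1·m_1 + 2h_1·m_2 = 6(S'(3) - Δ_1) = 0.
Forward elimination and back-substitution give m_0 = -53, m_1 = 34, m_2 = -17.
On [2, 3], S(t) = -4 - 11/2·(t - 2) + 17·(t - 2)² - 17/2·(t - 2)³.
With (t - 2) = 2/3: S(8/3) = -71/27.

-2.6296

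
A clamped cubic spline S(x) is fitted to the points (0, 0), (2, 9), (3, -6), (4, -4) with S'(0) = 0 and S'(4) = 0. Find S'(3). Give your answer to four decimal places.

-7.1591

Write M_i for S''(x_i). With h_i = 2, 1, 1 and divided differences Δ_i = 9/2, -15, 2, the continuity of S' gives the tridiagonal system
  2·M_0 + 6·M_1 + 1·M_2 = 6(Δ_1 - Δ_0) = -117
  1·M_1 + 4·M_2 + 1·M_3 = 6(Δ_2 - Δ_1) = 102
Clamped end conditions give two more equations: 2h_0·M_0 + h_0·M_1 = 6(Δ_0 - S'(0)) = 27 and h_2·M_2 + 2h_2·M_3 = 6(S'(4) - Δ_2) = -12.
Hence M_0 = 525/22, M_1 = -753/22, M_2 = 447/11, M_3 = -579/22.
On [3, 4], S'(x) = b_2 + 2c_2·(x - 3) + 3d_2·(x - 3)² with b_2 = Δ_2 - h_2(2M_2 + M_3)/6 = -315/44, c_2 = M_2/2 = 447/22, d_2 = (M_3 - M_2)/(6h_2) = -491/44. So S'(3) = -315/44.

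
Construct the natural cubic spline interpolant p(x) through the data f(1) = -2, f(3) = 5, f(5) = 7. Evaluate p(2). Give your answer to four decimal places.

Put M_i = p'' at the i-th knot. Here h = (2, 2) and Δ = (7/2, 1), so the interior equations h_(i-1)·M_(i-1) + 2(h_(i-1)+h_i)·M_i + h_i·M_(i+1) = 6(Δ_i − Δ_(i-1)) read
  2·M_0 + 8·M_1 + 2·M_2 = 6(Δ_1 - Δ_0) = -15
Natural end conditions: M_0 = M_2 = 0.
Forward elimination and back-substitution give M_0 = 0, M_1 = -15/8, M_2 = 0.
On [1, 3], p(x) = -2 + 33/8·(x - 1) + 0·(x - 1)² - 5/32·(x - 1)³.
With (x - 1) = 1: p(2) = 63/32.

1.9688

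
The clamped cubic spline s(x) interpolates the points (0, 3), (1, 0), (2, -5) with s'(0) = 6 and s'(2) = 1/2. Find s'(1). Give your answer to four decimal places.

-7.6250

Write M_i for s''(x_i). With h_i = 1, 1 and divided differences Δ_i = -3, -5, the continuity of s' gives the tridiagonal system
  1·M_0 + 4·M_1 + 1·M_2 = 6(Δ_1 - Δ_0) = -12
Clamped end conditions give two more equations: 2h_0·M_0 + h_0·M_1 = 6(Δ_0 - s'(0)) = -54 and h_1·M_1 + 2h_1·M_2 = 6(s'(2) - Δ_1) = 33.
Solving the tridiagonal system: M_0 = -107/4, M_1 = -1/2, M_2 = 67/4.
On [1, 2], s'(x) = b_1 + 2c_1·(x - 1) + 3d_1·(x - 1)² with b_1 = Δ_1 - h_1(2M_1 + M_2)/6 = -61/8, c_1 = M_1/2 = -1/4, d_1 = (M_2 - M_1)/(6h_1) = 23/8. So s'(1) = -61/8.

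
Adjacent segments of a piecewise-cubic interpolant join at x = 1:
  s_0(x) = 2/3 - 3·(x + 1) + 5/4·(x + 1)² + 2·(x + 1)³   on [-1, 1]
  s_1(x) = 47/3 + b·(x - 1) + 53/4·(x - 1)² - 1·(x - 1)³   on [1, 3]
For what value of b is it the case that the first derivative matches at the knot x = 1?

26

s_0'(x) = -3 + 5/2·(x + 1) + 6·(x + 1)², so s_0'(1) = 26. On the right, s_1'(1) = b, so b = 26.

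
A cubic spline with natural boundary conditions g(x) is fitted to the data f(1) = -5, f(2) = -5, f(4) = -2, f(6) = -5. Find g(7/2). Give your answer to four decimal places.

Write M_i for g''(x_i). With h_i = 1, 2, 2 and divided differences Δ_i = 0, 3/2, -3/2, the continuity of g' gives the tridiagonal system
  1·M_0 + 6·M_1 + 2·M_2 = 6(Δ_1 - Δ_0) = 9
  2·M_1 + 8·M_2 + 2·M_3 = 6(Δ_2 - Δ_1) = -18
Natural end conditions: M_0 = M_3 = 0.
Solving the tridiagonal system: M_0 = 0, M_1 = 27/11, M_2 = -63/22, M_3 = 0.
On [2, 4], g(x) = -5 + 9/11·(x - 2) + 27/22·(x - 2)² - 39/88·(x - 2)³.
With (x - 2) = 3/2: g(7/2) = -1765/704.

-2.5071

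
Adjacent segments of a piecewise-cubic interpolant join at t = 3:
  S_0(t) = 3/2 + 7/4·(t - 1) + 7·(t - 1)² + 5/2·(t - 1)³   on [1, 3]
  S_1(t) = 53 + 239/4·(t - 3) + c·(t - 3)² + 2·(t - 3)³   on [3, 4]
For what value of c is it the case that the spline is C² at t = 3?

22

S_0''(t) = 14 + 15·(t - 1), so S_0''(3) = 44. On the right, S_1''(3) = 2c, so c = 22.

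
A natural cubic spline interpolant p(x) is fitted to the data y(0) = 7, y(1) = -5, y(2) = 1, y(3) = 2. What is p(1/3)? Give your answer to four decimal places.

Write M_i for p''(x_i). With h_i = 1, 1, 1 and divided differences Δ_i = -12, 6, 1, the continuity of p' gives the tridiagonal system
  1·M_0 + 4·M_1 + 1·M_2 = 6(Δ_1 - Δ_0) = 108
  1·M_1 + 4·M_2 + 1·M_3 = 6(Δ_2 - Δ_1) = -30
Natural end conditions: M_0 = M_3 = 0.
Solving the tridiagonal system: M_0 = 0, M_1 = 154/5, M_2 = -76/5, M_3 = 0.
On [0, 1], p(x) = 7 - 257/15·x + 0·x² + 77/15·x³.
With x = 1/3: p(1/3) = 599/405.

1.4790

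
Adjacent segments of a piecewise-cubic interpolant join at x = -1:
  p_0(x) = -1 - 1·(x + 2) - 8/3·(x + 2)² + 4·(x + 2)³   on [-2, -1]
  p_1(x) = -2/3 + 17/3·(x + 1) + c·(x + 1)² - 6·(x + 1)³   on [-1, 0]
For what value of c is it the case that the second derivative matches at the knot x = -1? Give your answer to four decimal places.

p_0''(x) = -16/3 + 24·(x + 2), so p_0''(-1) = 56/3. On the right, p_1''(-1) = 2c, so c = 28/3.

9.3333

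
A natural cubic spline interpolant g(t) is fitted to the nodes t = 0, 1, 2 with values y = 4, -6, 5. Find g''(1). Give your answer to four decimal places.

With m_i denoting the second derivative at x_i, h_i = 1, 1, and Δ_i = (y_(i+1) − y_i)/h_i = -10, 11:
  1·m_0 + 4·m_1 + 1·m_2 = 6(Δ_1 - Δ_0) = 126
Natural end conditions: m_0 = m_2 = 0.
Forward elimination and back-substitution give m_0 = 0, m_1 = 63/2, m_2 = 0.

31.5000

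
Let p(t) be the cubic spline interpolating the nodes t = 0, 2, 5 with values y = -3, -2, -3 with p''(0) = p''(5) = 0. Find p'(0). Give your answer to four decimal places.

0.6667

Write M_i for p''(x_i). With h_i = 2, 3 and divided differences Δ_i = 1/2, -1/3, the continuity of p' gives the tridiagonal system
  2·M_0 + 10·M_1 + 3·M_2 = 6(Δ_1 - Δ_0) = -5
Natural end conditions: M_0 = M_2 = 0.
Hence M_0 = 0, M_1 = -1/2, M_2 = 0.
On [0, 2], p'(t) = b_0 + 2c_0·t + 3d_0·t² with b_0 = Δ_0 - h_0(2M_0 + M_1)/6 = 2/3, c_0 = M_0/2 = 0, d_0 = (M_1 - M_0)/(6h_0) = -1/24. So p'(0) = 2/3.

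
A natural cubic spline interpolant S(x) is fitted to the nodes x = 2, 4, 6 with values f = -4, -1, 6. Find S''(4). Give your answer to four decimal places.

1.5000

Put σ_i = S'' at the i-th knot. Here h = (2, 2) and Δ = (3/2, 7/2), so the interior equations h_(i-1)·σ_(i-1) + 2(h_(i-1)+h_i)·σ_i + h_i·σ_(i+1) = 6(Δ_i − Δ_(i-1)) read
  2·σ_0 + 8·σ_1 + 2·σ_2 = 6(Δ_1 - Δ_0) = 12
Natural end conditions: σ_0 = σ_2 = 0.
Forward elimination and back-substitution give σ_0 = 0, σ_1 = 3/2, σ_2 = 0.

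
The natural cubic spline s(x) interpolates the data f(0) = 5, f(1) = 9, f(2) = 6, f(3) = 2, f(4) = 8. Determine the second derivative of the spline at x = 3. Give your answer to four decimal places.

15.7500

With M_i denoting the second derivative at x_i, h_i = 1, 1, 1, 1, and Δ_i = (y_(i+1) − y_i)/h_i = 4, -3, -4, 6:
  1·M_0 + 4·M_1 + 1·M_2 = 6(Δ_1 - Δ_0) = -42
  1·M_1 + 4·M_2 + 1·M_3 = 6(Δ_2 - Δ_1) = -6
  1·M_2 + 4·M_3 + 1·M_4 = 6(Δ_3 - Δ_2) = 60
Natural end conditions: M_0 = M_4 = 0.
Hence M_0 = 0, M_1 = -39/4, M_2 = -3, M_3 = 63/4, M_4 = 0.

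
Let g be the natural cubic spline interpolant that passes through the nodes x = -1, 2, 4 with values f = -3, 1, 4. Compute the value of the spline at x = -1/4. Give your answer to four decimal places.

-2.0352

Let σ_i = g''(x_i). Step sizes h_i = 3, 2; slopes of the chords Δ_i = (y_(i+1) - y_i)/h_i = 4/3, 3/2.
  3·σ_0 + 10·σ_1 + 2·σ_2 = 6(Δ_1 - Δ_0) = 1
Natural end conditions: σ_0 = σ_2 = 0.
Forward elimination and back-substitution give σ_0 = 0, σ_1 = 1/10, σ_2 = 0.
On [-1, 2], g(x) = -3 + 77/60·(x + 1) + 0·(x + 1)² + 1/180·(x + 1)³.
With (x + 1) = 3/4: g(-1/4) = -521/256.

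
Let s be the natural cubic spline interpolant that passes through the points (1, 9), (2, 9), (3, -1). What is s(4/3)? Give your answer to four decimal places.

Let σ_i = s''(x_i). Step sizes h_i = 1, 1; slopes of the chords Δ_i = (y_(i+1) - y_i)/h_i = 0, -10.
  1·σ_0 + 4·σ_1 + 1·σ_2 = 6(Δ_1 - Δ_0) = -60
Natural end conditions: σ_0 = σ_2 = 0.
Forward elimination and back-substitution give σ_0 = 0, σ_1 = -15, σ_2 = 0.
On [1, 2], s(x) = 9 + 5/2·(x - 1) + 0·(x - 1)² - 5/2·(x - 1)³.
With (x - 1) = 1/3: s(4/3) = 263/27.

9.7407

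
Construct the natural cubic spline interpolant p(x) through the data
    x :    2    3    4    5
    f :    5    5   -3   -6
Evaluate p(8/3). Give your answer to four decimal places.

5.9136

Write σ_i for p''(x_i). With h_i = 1, 1, 1 and divided differences Δ_i = 0, -8, -3, the continuity of p' gives the tridiagonal system
  1·σ_0 + 4·σ_1 + 1·σ_2 = 6(Δ_1 - Δ_0) = -48
  1·σ_1 + 4·σ_2 + 1·σ_3 = 6(Δ_2 - Δ_1) = 30
Natural end conditions: σ_0 = σ_3 = 0.
Solving: σ_0 = 0, σ_1 = -74/5, σ_2 = 56/5, σ_3 = 0.
On [2, 3], p(x) = 5 + 37/15·(x - 2) + 0·(x - 2)² - 37/15·(x - 2)³.
With (x - 2) = 2/3: p(8/3) = 479/81.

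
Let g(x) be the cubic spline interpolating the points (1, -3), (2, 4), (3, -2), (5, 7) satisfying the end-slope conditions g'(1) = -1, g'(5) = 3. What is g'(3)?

-5

Write M_i for g''(x_i). With h_i = 1, 1, 2 and divided differences Δ_i = 7, -6, 9/2, the continuity of g' gives the tridiagonal system
  1·M_0 + 4·M_1 + 1·M_2 = 6(Δ_1 - Δ_0) = -78
  1·M_1 + 6·M_2 + 2·M_3 = 6(Δ_2 - Δ_1) = 63
Clamped end conditions give two more equations: 2h_0·M_0 + h_0·M_1 = 6(Δ_0 - g'(1)) = 48 and h_2·M_2 + 2h_2·M_3 = 6(g'(5) - Δ_2) = -9.
Hence M_0 = 83/2, M_1 = -35, M_2 = 41/2, M_3 = -25/2.
On [3, 5], g'(x) = b_2 + 2c_2·(x - 3) + 3d_2·(x - 3)² with b_2 = Δ_2 - h_2(2M_2 + M_3)/6 = -5, c_2 = M_2/2 = 41/4, d_2 = (M_3 - M_2)/(6h_2) = -11/4. So g'(3) = -5.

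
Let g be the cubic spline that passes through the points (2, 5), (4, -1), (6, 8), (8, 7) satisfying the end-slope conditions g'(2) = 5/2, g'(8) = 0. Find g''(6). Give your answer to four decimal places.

-7.6333

Let M_i = g''(x_i). Step sizes h_i = 2, 2, 2; slopes of the chords Δ_i = (y_(i+1) - y_i)/h_i = -3, 9/2, -1/2.
  2·M_0 + 8·M_1 + 2·M_2 = 6(Δ_1 - Δ_0) = 45
  2·M_1 + 8·M_2 + 2·M_3 = 6(Δ_2 - Δ_1) = -30
Clamped end conditions give two more equations: 2h_0·M_0 + h_0·M_1 = 6(Δ_0 - g'(2)) = -33 and h_2·M_2 + 2h_2·M_3 = 6(g'(8) - Δ_2) = 3.
Solving the tridiagonal system: M_0 = -206/15, M_1 = 329/30, M_2 = -229/30, M_3 = 137/30.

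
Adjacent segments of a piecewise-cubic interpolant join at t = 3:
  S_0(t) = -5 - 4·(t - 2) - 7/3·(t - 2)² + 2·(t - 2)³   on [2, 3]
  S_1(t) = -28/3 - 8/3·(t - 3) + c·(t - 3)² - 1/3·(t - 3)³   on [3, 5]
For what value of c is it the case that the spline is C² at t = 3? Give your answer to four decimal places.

3.6667

S_0''(t) = -14/3 + 12·(t - 2), so S_0''(3) = 22/3. On the right, S_1''(3) = 2c, so c = 11/3.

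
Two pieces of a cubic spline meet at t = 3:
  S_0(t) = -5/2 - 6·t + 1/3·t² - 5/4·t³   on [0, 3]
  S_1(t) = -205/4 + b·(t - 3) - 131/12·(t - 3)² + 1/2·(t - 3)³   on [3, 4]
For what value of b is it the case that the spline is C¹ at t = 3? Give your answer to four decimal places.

S_0'(t) = -6 + 2/3·t - 15/4·t², so S_0'(3) = -151/4. On the right, S_1'(3) = b, so b = -151/4.

-37.7500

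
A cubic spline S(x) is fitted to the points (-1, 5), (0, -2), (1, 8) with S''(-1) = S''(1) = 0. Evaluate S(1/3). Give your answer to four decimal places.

-0.2407

Put m_i = S'' at the i-th knot. Here h = (1, 1) and Δ = (-7, 10), so the interior equations h_(i-1)·m_(i-1) + 2(h_(i-1)+h_i)·m_i + h_i·m_(i+1) = 6(Δ_i − Δ_(i-1)) read
  1·m_0 + 4·m_1 + 1·m_2 = 6(Δ_1 - Δ_0) = 102
Natural end conditions: m_0 = m_2 = 0.
Forward elimination and back-substitution give m_0 = 0, m_1 = 51/2, m_2 = 0.
On [0, 1], S(x) = -2 + 3/2·x + 51/4·x² - 17/4·x³.
With x = 1/3: S(1/3) = -13/54.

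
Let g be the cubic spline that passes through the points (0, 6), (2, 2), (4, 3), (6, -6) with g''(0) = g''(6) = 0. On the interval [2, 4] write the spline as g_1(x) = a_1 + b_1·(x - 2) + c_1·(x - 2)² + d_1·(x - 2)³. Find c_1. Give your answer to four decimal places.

1.5000

Let σ_i = g''(x_i). Step sizes h_i = 2, 2, 2; slopes of the chords Δ_i = (y_(i+1) - y_i)/h_i = -2, 1/2, -9/2.
  2·σ_0 + 8·σ_1 + 2·σ_2 = 6(Δ_1 - Δ_0) = 15
  2·σ_1 + 8·σ_2 + 2·σ_3 = 6(Δ_2 - Δ_1) = -30
Natural end conditions: σ_0 = σ_3 = 0.
Forward elimination and back-substitution give σ_0 = 0, σ_1 = 3, σ_2 = -9/2, σ_3 = 0.
On [2, 4], with g_1(x) = a_1 + b_1·(x - 2) + c_1·(x - 2)² + d_1·(x - 2)³: c_1 = σ_1/2 = 3/2, d_1 = (σ_2 - σ_1)/(6h_1) = -5/8, b_1 = Δ_1 - h_1(2σ_1 + σ_2)/6 = 0.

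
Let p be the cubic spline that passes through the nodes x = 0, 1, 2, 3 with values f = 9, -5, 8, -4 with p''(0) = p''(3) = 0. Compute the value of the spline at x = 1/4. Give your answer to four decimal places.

Put M_i = p'' at the i-th knot. Here h = (1, 1, 1) and Δ = (-14, 13, -12), so the interior equations h_(i-1)·M_(i-1) + 2(h_(i-1)+h_i)·M_i + h_i·M_(i+1) = 6(Δ_i − Δ_(i-1)) read
  1·M_0 + 4·M_1 + 1·M_2 = 6(Δ_1 - Δ_0) = 162
  1·M_1 + 4·M_2 + 1·M_3 = 6(Δ_2 - Δ_1) = -150
Natural end conditions: M_0 = M_3 = 0.
Solving: M_0 = 0, M_1 = 266/5, M_2 = -254/5, M_3 = 0.
On [0, 1], p(x) = 9 - 343/15·x + 0·x² + 133/15·x³.
With x = 1/4: p(1/4) = 219/64.

3.4219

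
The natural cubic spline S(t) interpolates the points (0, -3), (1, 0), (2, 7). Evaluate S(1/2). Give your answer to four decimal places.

-1.8750

With M_i denoting the second derivative at x_i, h_i = 1, 1, and Δ_i = (y_(i+1) − y_i)/h_i = 3, 7:
  1·M_0 + 4·M_1 + 1·M_2 = 6(Δ_1 - Δ_0) = 24
Natural end conditions: M_0 = M_2 = 0.
Forward elimination and back-substitution give M_0 = 0, M_1 = 6, M_2 = 0.
On [0, 1], S(t) = -3 + 2·t + 0·t² + 1·t³.
With t = 1/2: S(1/2) = -15/8.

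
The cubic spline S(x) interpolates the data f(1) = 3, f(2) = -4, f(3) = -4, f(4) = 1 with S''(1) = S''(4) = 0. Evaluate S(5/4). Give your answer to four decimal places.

0.8906

With σ_i denoting the second derivative at x_i, h_i = 1, 1, 1, and Δ_i = (y_(i+1) − y_i)/h_i = -7, 0, 5:
  1·σ_0 + 4·σ_1 + 1·σ_2 = 6(Δ_1 - Δ_0) = 42
  1·σ_1 + 4·σ_2 + 1·σ_3 = 6(Δ_2 - Δ_1) = 30
Natural end conditions: σ_0 = σ_3 = 0.
Solving the tridiagonal system: σ_0 = 0, σ_1 = 46/5, σ_2 = 26/5, σ_3 = 0.
On [1, 2], S(x) = 3 - 128/15·(x - 1) + 0·(x - 1)² + 23/15·(x - 1)³.
With (x - 1) = 1/4: S(5/4) = 57/64.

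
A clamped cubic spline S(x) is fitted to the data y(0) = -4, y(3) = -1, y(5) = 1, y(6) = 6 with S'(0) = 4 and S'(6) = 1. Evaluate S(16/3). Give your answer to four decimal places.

With m_i denoting the second derivative at x_i, h_i = 3, 2, 1, and Δ_i = (y_(i+1) − y_i)/h_i = 1, 1, 5:
  3·m_0 + 10·m_1 + 2·m_2 = 6(Δ_1 - Δ_0) = 0
  2·m_1 + 6·m_2 + 1·m_3 = 6(Δ_2 - Δ_1) = 24
Clamped end conditions give two more equations: 2h_0·m_0 + h_0·m_1 = 6(Δ_0 - S'(0)) = -18 and h_2·m_2 + 2h_2·m_3 = 6(S'(6) - Δ_2) = -24.
Solving the tridiagonal system: m_0 = -52/19, m_1 = -10/19, m_2 = 128/19, m_3 = -292/19.
On [5, 6], S(x) = 1 + 101/19·(x - 5) + 64/19·(x - 5)² - 70/19·(x - 5)³.
With (x - 5) = 1/3: S(16/3) = 1544/513.

3.0097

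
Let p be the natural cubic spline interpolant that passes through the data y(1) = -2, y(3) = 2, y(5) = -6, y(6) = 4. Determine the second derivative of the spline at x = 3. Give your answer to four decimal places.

Let M_i = p''(x_i). Step sizes h_i = 2, 2, 1; slopes of the chords Δ_i = (y_(i+1) - y_i)/h_i = 2, -4, 10.
  2·M_0 + 8·M_1 + 2·M_2 = 6(Δ_1 - Δ_0) = -36
  2·M_1 + 6·M_2 + 1·M_3 = 6(Δ_2 - Δ_1) = 84
Natural end conditions: M_0 = M_3 = 0.
Forward elimination and back-substitution give M_0 = 0, M_1 = -96/11, M_2 = 186/11, M_3 = 0.

-8.7273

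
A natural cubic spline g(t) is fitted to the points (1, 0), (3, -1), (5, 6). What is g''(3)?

3

Write m_i for g''(x_i). With h_i = 2, 2 and divided differences Δ_i = -1/2, 7/2, the continuity of g' gives the tridiagonal system
  2·m_0 + 8·m_1 + 2·m_2 = 6(Δ_1 - Δ_0) = 24
Natural end conditions: m_0 = m_2 = 0.
Solving the tridiagonal system: m_0 = 0, m_1 = 3, m_2 = 0.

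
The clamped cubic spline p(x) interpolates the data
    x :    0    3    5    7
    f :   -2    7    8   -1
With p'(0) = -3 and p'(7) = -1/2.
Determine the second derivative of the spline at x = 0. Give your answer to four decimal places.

7.3243

Write M_i for p''(x_i). With h_i = 3, 2, 2 and divided differences Δ_i = 3, 1/2, -9/2, the continuity of p' gives the tridiagonal system
  3·M_0 + 10·M_1 + 2·M_2 = 6(Δ_1 - Δ_0) = -15
  2·M_1 + 8·M_2 + 2·M_3 = 6(Δ_2 - Δ_1) = -30
Clamped end conditions give two more equations: 2h_0·M_0 + h_0·M_1 = 6(Δ_0 - p'(0)) = 36 and h_2·M_2 + 2h_2·M_3 = 6(p'(7) - Δ_2) = 24.
Solving: M_0 = 271/37, M_1 = -98/37, M_2 = -194/37, M_3 = 319/37.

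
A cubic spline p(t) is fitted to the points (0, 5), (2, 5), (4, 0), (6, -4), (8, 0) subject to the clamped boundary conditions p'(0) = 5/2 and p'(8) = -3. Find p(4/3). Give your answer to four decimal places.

5.8624

Let M_i = p''(x_i). Step sizes h_i = 2, 2, 2, 2; slopes of the chords Δ_i = (y_(i+1) - y_i)/h_i = 0, -5/2, -2, 2.
  2·M_0 + 8·M_1 + 2·M_2 = 6(Δ_1 - Δ_0) = -15
  2·M_1 + 8·M_2 + 2·M_3 = 6(Δ_2 - Δ_1) = 3
  2·M_2 + 8·M_3 + 2·M_4 = 6(Δ_3 - Δ_2) = 24
Clamped end conditions give two more equations: 2h_0·M_0 + h_0·M_1 = 6(Δ_0 - p'(0)) = -15 and h_3·M_3 + 2h_3·M_4 = 6(p'(8) - Δ_3) = -30.
Hence M_0 = -187/56, M_1 = -23/28, M_2 = -7/8, M_3 = 163/28, M_4 = -583/56.
On [0, 2], p(t) = 5 + 5/2·t - 187/112·t² + 47/224·t³.
With t = 4/3: p(4/3) = 1108/189.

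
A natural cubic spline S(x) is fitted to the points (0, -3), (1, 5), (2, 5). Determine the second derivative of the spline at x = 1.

Write M_i for S''(x_i). With h_i = 1, 1 and divided differences Δ_i = 8, 0, the continuity of S' gives the tridiagonal system
  1·M_0 + 4·M_1 + 1·M_2 = 6(Δ_1 - Δ_0) = -48
Natural end conditions: M_0 = M_2 = 0.
Hence M_0 = 0, M_1 = -12, M_2 = 0.

-12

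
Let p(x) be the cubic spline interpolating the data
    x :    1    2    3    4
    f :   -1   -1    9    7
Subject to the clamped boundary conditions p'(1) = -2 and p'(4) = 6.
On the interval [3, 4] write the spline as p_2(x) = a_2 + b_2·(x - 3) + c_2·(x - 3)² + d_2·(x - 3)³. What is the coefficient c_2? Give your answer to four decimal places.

-17.3333

Write M_i for p''(x_i). With h_i = 1, 1, 1 and divided differences Δ_i = 0, 10, -2, the continuity of p' gives the tridiagonal system
  1·M_0 + 4·M_1 + 1·M_2 = 6(Δ_1 - Δ_0) = 60
  1·M_1 + 4·M_2 + 1·M_3 = 6(Δ_2 - Δ_1) = -72
Clamped end conditions give two more equations: 2h_0·M_0 + h_0·M_1 = 6(Δ_0 - p'(1)) = 12 and h_2·M_2 + 2h_2·M_3 = 6(p'(4) - Δ_2) = 48.
Hence M_0 = -20/3, M_1 = 76/3, M_2 = -104/3, M_3 = 124/3.
On [3, 4], with p_2(x) = a_2 + b_2·(x - 3) + c_2·(x - 3)² + d_2·(x - 3)³: c_2 = M_2/2 = -52/3, d_2 = (M_3 - M_2)/(6h_2) = 38/3, b_2 = Δ_2 - h_2(2M_2 + M_3)/6 = 8/3.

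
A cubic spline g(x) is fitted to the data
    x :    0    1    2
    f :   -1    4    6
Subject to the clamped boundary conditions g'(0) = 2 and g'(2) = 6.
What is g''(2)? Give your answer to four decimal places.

18.5000

Put M_i = g'' at the i-th knot. Here h = (1, 1) and Δ = (5, 2), so the interior equations h_(i-1)·M_(i-1) + 2(h_(i-1)+h_i)·M_i + h_i·M_(i+1) = 6(Δ_i − Δ_(i-1)) read
  1·M_0 + 4·M_1 + 1·M_2 = 6(Δ_1 - Δ_0) = -18
Clamped end conditions give two more equations: 2h_0·M_0 + h_0·M_1 = 6(Δ_0 - g'(0)) = 18 and h_1·M_1 + 2h_1·M_2 = 6(g'(2) - Δ_1) = 24.
Solving: M_0 = 31/2, M_1 = -13, M_2 = 37/2.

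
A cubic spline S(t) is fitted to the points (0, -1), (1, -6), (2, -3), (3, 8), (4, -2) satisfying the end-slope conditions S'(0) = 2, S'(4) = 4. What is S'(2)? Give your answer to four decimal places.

Write M_i for S''(x_i). With h_i = 1, 1, 1, 1 and divided differences Δ_i = -5, 3, 11, -10, the continuity of S' gives the tridiagonal system
  1·M_0 + 4·M_1 + 1·M_2 = 6(Δ_1 - Δ_0) = 48
  1·M_1 + 4·M_2 + 1·M_3 = 6(Δ_2 - Δ_1) = 48
  1·M_2 + 4·M_3 + 1·M_4 = 6(Δ_3 - Δ_2) = -126
Clamped end conditions give two more equations: 2h_0·M_0 + h_0·M_1 = 6(Δ_0 - S'(0)) = -42 and h_3·M_3 + 2h_3·M_4 = 6(S'(4) - Δ_3) = 84.
Solving: M_0 = -775/28, M_1 = 187/14, M_2 = 89/4, M_3 = -761/14, M_4 = 1937/28.
On [2, 3], S'(t) = b_2 + 2c_2·(t - 2) + 3d_2·(t - 2)² with b_2 = Δ_2 - h_2(2M_2 + M_3)/6 = 177/14, c_2 = M_2/2 = 89/8, d_2 = (M_3 - M_2)/(6h_2) = -715/56. So S'(2) = 177/14.

12.6429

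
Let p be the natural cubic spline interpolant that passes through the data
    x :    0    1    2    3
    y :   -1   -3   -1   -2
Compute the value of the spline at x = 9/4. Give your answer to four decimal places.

With m_i denoting the second derivative at x_i, h_i = 1, 1, 1, and Δ_i = (y_(i+1) − y_i)/h_i = -2, 2, -1:
  1·m_0 + 4·m_1 + 1·m_2 = 6(Δ_1 - Δ_0) = 24
  1·m_1 + 4·m_2 + 1·m_3 = 6(Δ_2 - Δ_1) = -18
Natural end conditions: m_0 = m_3 = 0.
Solving the tridiagonal system: m_0 = 0, m_1 = 38/5, m_2 = -32/5, m_3 = 0.
On [2, 3], p(x) = -1 + 17/15·(x - 2) - 16/5·(x - 2)² + 16/15·(x - 2)³.
With (x - 2) = 1/4: p(9/4) = -9/10.

-0.9000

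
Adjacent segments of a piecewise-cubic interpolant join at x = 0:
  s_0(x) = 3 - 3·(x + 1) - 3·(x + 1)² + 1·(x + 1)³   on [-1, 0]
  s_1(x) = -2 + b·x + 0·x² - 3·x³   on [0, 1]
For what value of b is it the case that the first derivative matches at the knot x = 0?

-6

s_0'(x) = -3 - 6·(x + 1) + 3·(x + 1)², so s_0'(0) = -6. On the right, s_1'(0) = b, so b = -6.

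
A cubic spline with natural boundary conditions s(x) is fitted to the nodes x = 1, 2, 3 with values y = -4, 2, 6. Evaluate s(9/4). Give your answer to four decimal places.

3.1641

With m_i denoting the second derivative at x_i, h_i = 1, 1, and Δ_i = (y_(i+1) − y_i)/h_i = 6, 4:
  1·m_0 + 4·m_1 + 1·m_2 = 6(Δ_1 - Δ_0) = -12
Natural end conditions: m_0 = m_2 = 0.
Hence m_0 = 0, m_1 = -3, m_2 = 0.
On [2, 3], s(x) = 2 + 5·(x - 2) - 3/2·(x - 2)² + 1/2·(x - 2)³.
With (x - 2) = 1/4: s(9/4) = 405/128.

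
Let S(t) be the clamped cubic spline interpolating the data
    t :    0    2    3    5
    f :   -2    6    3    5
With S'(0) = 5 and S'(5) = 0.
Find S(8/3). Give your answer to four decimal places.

4.0093

Let M_i = S''(x_i). Step sizes h_i = 2, 1, 2; slopes of the chords Δ_i = (y_(i+1) - y_i)/h_i = 4, -3, 1.
  2·M_0 + 6·M_1 + 1·M_2 = 6(Δ_1 - Δ_0) = -42
  1·M_1 + 6·M_2 + 2·M_3 = 6(Δ_2 - Δ_1) = 24
Clamped end conditions give two more equations: 2h_0·M_0 + h_0·M_1 = 6(Δ_0 - S'(0)) = -6 and h_2·M_2 + 2h_2·M_3 = 6(S'(5) - Δ_2) = -6.
Hence M_0 = 25/8, M_1 = -37/4, M_2 = 29/4, M_3 = -41/8.
On [2, 3], S(t) = 6 - 9/8·(t - 2) - 37/8·(t - 2)² + 11/4·(t - 2)³.
With (t - 2) = 2/3: S(8/3) = 433/108.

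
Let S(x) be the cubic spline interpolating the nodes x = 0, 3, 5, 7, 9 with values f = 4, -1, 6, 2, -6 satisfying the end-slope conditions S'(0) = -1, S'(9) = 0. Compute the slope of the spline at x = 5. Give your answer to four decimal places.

1.9275

Write M_i for S''(x_i). With h_i = 3, 2, 2, 2 and divided differences Δ_i = -5/3, 7/2, -2, -4, the continuity of S' gives the tridiagonal system
  3·M_0 + 10·M_1 + 2·M_2 = 6(Δ_1 - Δ_0) = 31
  2·M_1 + 8·M_2 + 2·M_3 = 6(Δ_2 - Δ_1) = -33
  2·M_2 + 8·M_3 + 2·M_4 = 6(Δ_3 - Δ_2) = -12
Clamped end conditions give two more equations: 2h_0·M_0 + h_0·M_1 = 6(Δ_0 - S'(0)) = -4 and h_3·M_3 + 2h_3·M_4 = 6(S'(9) - Δ_3) = 24.
Hence M_0 = -439/138, M_1 = 347/69, M_2 = -1345/276, M_3 = -281/138, M_4 = 1937/276.
On [5, 7], S'(x) = b_2 + 2c_2·(x - 5) + 3d_2·(x - 5)² with b_2 = Δ_2 - h_2(2M_2 + M_3)/6 = 133/69, c_2 = M_2/2 = -1345/552, d_2 = (M_3 - M_2)/(6h_2) = 87/368. So S'(5) = 133/69.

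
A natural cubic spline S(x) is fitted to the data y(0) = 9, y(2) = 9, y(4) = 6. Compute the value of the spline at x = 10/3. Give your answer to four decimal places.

7.2222

Let M_i = S''(x_i). Step sizes h_i = 2, 2; slopes of the chords Δ_i = (y_(i+1) - y_i)/h_i = 0, -3/2.
  2·M_0 + 8·M_1 + 2·M_2 = 6(Δ_1 - Δ_0) = -9
Natural end conditions: M_0 = M_2 = 0.
Forward elimination and back-substitution give M_0 = 0, M_1 = -9/8, M_2 = 0.
On [2, 4], S(x) = 9 - 3/4·(x - 2) - 9/16·(x - 2)² + 3/32·(x - 2)³.
With (x - 2) = 4/3: S(10/3) = 65/9.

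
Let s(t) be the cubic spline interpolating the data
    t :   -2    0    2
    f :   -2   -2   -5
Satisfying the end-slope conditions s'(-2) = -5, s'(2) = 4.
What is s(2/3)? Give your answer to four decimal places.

With m_i denoting the second derivative at x_i, h_i = 2, 2, and Δ_i = (y_(i+1) − y_i)/h_i = 0, -3/2:
  2·m_0 + 8·m_1 + 2·m_2 = 6(Δ_1 - Δ_0) = -9
Clamped end conditions give two more equations: 2h_0·m_0 + h_0·m_1 = 6(Δ_0 - s'(-2)) = 30 and h_1·m_1 + 2h_1·m_2 = 6(s'(2) - Δ_1) = 33.
Solving the tridiagonal system: m_0 = 87/8, m_1 = -27/4, m_2 = 93/8.
On [0, 2], s(t) = -2 - 7/8·t - 27/8·t² + 49/32·t³.
With t = 2/3: s(2/3) = -98/27.

-3.6296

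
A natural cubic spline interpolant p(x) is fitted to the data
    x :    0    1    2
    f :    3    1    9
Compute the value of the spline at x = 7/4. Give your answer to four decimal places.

6.4141

Let M_i = p''(x_i). Step sizes h_i = 1, 1; slopes of the chords Δ_i = (y_(i+1) - y_i)/h_i = -2, 8.
  1·M_0 + 4·M_1 + 1·M_2 = 6(Δ_1 - Δ_0) = 60
Natural end conditions: M_0 = M_2 = 0.
Forward elimination and back-substitution give M_0 = 0, M_1 = 15, M_2 = 0.
On [1, 2], p(x) = 1 + 3·(x - 1) + 15/2·(x - 1)² - 5/2·(x - 1)³.
With (x - 1) = 3/4: p(7/4) = 821/128.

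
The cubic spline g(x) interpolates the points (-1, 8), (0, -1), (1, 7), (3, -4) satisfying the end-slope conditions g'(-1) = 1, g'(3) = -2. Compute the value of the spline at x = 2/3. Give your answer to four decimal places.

Put M_i = g'' at the i-th knot. Here h = (1, 1, 2) and Δ = (-9, 8, -11/2), so the interior equations h_(i-1)·M_(i-1) + 2(h_(i-1)+h_i)·M_i + h_i·M_(i+1) = 6(Δ_i − Δ_(i-1)) read
  1·M_0 + 4·M_1 + 1·M_2 = 6(Δ_1 - Δ_0) = 102
  1·M_1 + 6·M_2 + 2·M_3 = 6(Δ_2 - Δ_1) = -81
Clamped end conditions give two more equations: 2h_0·M_0 + h_0·M_1 = 6(Δ_0 - g'(-1)) = -60 and h_2·M_2 + 2h_2·M_3 = 6(g'(3) - Δ_2) = 21.
Solving the tridiagonal system: M_0 = -1161/22, M_1 = 501/11, M_2 = -603/22, M_3 = 417/22.
On [0, 1], g(x) = -1 - 115/44·x + 501/22·x² - 535/44·x³.
With x = 2/3: g(2/3) = 2243/594.

3.7761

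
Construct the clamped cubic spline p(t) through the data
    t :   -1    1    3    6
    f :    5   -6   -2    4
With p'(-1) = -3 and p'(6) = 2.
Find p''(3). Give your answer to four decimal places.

-1.8919

Put σ_i = p'' at the i-th knot. Here h = (2, 2, 3) and Δ = (-11/2, 2, 2), so the interior equations h_(i-1)·σ_(i-1) + 2(h_(i-1)+h_i)·σ_i + h_i·σ_(i+1) = 6(Δ_i − Δ_(i-1)) read
  2·σ_0 + 8·σ_1 + 2·σ_2 = 6(Δ_1 - Δ_0) = 45
  2·σ_1 + 10·σ_2 + 3·σ_3 = 6(Δ_2 - Δ_1) = 0
Clamped end conditions give two more equations: 2h_0·σ_0 + h_0·σ_1 = 6(Δ_0 - p'(-1)) = -15 and h_2·σ_2 + 2h_2·σ_3 = 6(p'(6) - Δ_2) = 0.
Solving the tridiagonal system: σ_0 = -575/74, σ_1 = 595/74, σ_2 = -70/37, σ_3 = 35/37.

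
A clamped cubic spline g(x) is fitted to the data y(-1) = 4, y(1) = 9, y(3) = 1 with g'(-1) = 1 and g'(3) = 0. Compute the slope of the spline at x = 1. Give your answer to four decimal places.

-1.3750

Put M_i = g'' at the i-th knot. Here h = (2, 2) and Δ = (5/2, -4), so the interior equations h_(i-1)·M_(i-1) + 2(h_(i-1)+h_i)·M_i + h_i·M_(i+1) = 6(Δ_i − Δ_(i-1)) read
  2·M_0 + 8·M_1 + 2·M_2 = 6(Δ_1 - Δ_0) = -39
Clamped end conditions give two more equations: 2h_0·M_0 + h_0·M_1 = 6(Δ_0 - g'(-1)) = 9 and h_1·M_1 + 2h_1·M_2 = 6(g'(3) - Δ_1) = 24.
Forward elimination and back-substitution give M_0 = 55/8, M_1 = -37/4, M_2 = 85/8.
On [1, 3], g'(x) = b_1 + 2c_1·(x - 1) + 3d_1·(x - 1)² with b_1 = Δ_1 - h_1(2M_1 + M_2)/6 = -11/8, c_1 = M_1/2 = -37/8, d_1 = (M_2 - M_1)/(6h_1) = 53/32. So g'(1) = -11/8.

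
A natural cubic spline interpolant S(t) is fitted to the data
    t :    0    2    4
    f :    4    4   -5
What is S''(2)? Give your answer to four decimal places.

With M_i denoting the second derivative at x_i, h_i = 2, 2, and Δ_i = (y_(i+1) − y_i)/h_i = 0, -9/2:
  2·M_0 + 8·M_1 + 2·M_2 = 6(Δ_1 - Δ_0) = -27
Natural end conditions: M_0 = M_2 = 0.
Hence M_0 = 0, M_1 = -27/8, M_2 = 0.

-3.3750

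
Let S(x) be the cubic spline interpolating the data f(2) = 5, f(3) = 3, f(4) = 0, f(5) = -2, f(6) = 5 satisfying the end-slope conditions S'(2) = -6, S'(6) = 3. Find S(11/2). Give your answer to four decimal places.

1.6406

Put M_i = S'' at the i-th knot. Here h = (1, 1, 1, 1) and Δ = (-2, -3, -2, 7), so the interior equations h_(i-1)·M_(i-1) + 2(h_(i-1)+h_i)·M_i + h_i·M_(i+1) = 6(Δ_i − Δ_(i-1)) read
  1·M_0 + 4·M_1 + 1·M_2 = 6(Δ_1 - Δ_0) = -6
  1·M_1 + 4·M_2 + 1·M_3 = 6(Δ_2 - Δ_1) = 6
  1·M_2 + 4·M_3 + 1·M_4 = 6(Δ_3 - Δ_2) = 54
Clamped end conditions give two more equations: 2h_0·M_0 + h_0·M_1 = 6(Δ_0 - S'(2)) = 24 and h_3·M_3 + 2h_3·M_4 = 6(S'(6) - Δ_3) = -24.
Solving the tridiagonal system: M_0 = 57/4, M_1 = -9/2, M_2 = -9/4, M_3 = 39/2, M_4 = -87/4.
On [5, 6], S(x) = -2 + 33/8·(x - 5) + 39/4·(x - 5)² - 55/8·(x - 5)³.
With (x - 5) = 1/2: S(11/2) = 105/64.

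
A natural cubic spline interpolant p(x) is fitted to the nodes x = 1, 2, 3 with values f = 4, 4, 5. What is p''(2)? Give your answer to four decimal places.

1.5000

Put σ_i = p'' at the i-th knot. Here h = (1, 1) and Δ = (0, 1), so the interior equations h_(i-1)·σ_(i-1) + 2(h_(i-1)+h_i)·σ_i + h_i·σ_(i+1) = 6(Δ_i − Δ_(i-1)) read
  1·σ_0 + 4·σ_1 + 1·σ_2 = 6(Δ_1 - Δ_0) = 6
Natural end conditions: σ_0 = σ_2 = 0.
Solving: σ_0 = 0, σ_1 = 3/2, σ_2 = 0.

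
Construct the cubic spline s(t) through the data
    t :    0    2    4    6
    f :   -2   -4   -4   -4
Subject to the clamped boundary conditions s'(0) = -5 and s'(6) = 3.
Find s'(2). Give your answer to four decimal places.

With m_i denoting the second derivative at x_i, h_i = 2, 2, 2, and Δ_i = (y_(i+1) − y_i)/h_i = -1, 0, 0:
  2·m_0 + 8·m_1 + 2·m_2 = 6(Δ_1 - Δ_0) = 6
  2·m_1 + 8·m_2 + 2·m_3 = 6(Δ_2 - Δ_1) = 0
Clamped end conditions give two more equations: 2h_0·m_0 + h_0·m_1 = 6(Δ_0 - s'(0)) = 24 and h_2·m_2 + 2h_2·m_3 = 6(s'(6) - Δ_2) = 18.
Hence m_0 = 94/15, m_1 = -8/15, m_2 = -17/15, m_3 = 76/15.
On [2, 4], s'(t) = b_1 + 2c_1·(t - 2) + 3d_1·(t - 2)² with b_1 = Δ_1 - h_1(2m_1 + m_2)/6 = 11/15, c_1 = m_1/2 = -4/15, d_1 = (m_2 - m_1)/(6h_1) = -1/20. So s'(2) = 11/15.

0.7333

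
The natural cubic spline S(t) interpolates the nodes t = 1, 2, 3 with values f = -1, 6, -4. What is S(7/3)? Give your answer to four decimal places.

Write σ_i for S''(x_i). With h_i = 1, 1 and divided differences Δ_i = 7, -10, the continuity of S' gives the tridiagonal system
  1·σ_0 + 4·σ_1 + 1·σ_2 = 6(Δ_1 - Δ_0) = -102
Natural end conditions: σ_0 = σ_2 = 0.
Hence σ_0 = 0, σ_1 = -51/2, σ_2 = 0.
On [2, 3], S(t) = 6 - 3/2·(t - 2) - 51/4·(t - 2)² + 17/4·(t - 2)³.
With (t - 2) = 1/3: S(7/3) = 229/54.

4.2407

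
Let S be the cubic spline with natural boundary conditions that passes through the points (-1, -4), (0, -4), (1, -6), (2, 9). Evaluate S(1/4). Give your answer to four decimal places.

-5.0469

Let M_i = S''(x_i). Step sizes h_i = 1, 1, 1; slopes of the chords Δ_i = (y_(i+1) - y_i)/h_i = 0, -2, 15.
  1·M_0 + 4·M_1 + 1·M_2 = 6(Δ_1 - Δ_0) = -12
  1·M_1 + 4·M_2 + 1·M_3 = 6(Δ_2 - Δ_1) = 102
Natural end conditions: M_0 = M_3 = 0.
Solving the tridiagonal system: M_0 = 0, M_1 = -10, M_2 = 28, M_3 = 0.
On [0, 1], S(x) = -4 - 10/3·x - 5·x² + 19/3·x³.
With x = 1/4: S(1/4) = -323/64.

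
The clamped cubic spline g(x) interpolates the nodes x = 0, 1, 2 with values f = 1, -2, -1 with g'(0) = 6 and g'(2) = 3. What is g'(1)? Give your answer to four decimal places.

Put M_i = g'' at the i-th knot. Here h = (1, 1) and Δ = (-3, 1), so the interior equations h_(i-1)·M_(i-1) + 2(h_(i-1)+h_i)·M_i + h_i·M_(i+1) = 6(Δ_i − Δ_(i-1)) read
  1·M_0 + 4·M_1 + 1·M_2 = 6(Δ_1 - Δ_0) = 24
Clamped end conditions give two more equations: 2h_0·M_0 + h_0·M_1 = 6(Δ_0 - g'(0)) = -54 and h_1·M_1 + 2h_1·M_2 = 6(g'(2) - Δ_1) = 12.
Forward elimination and back-substitution give M_0 = -69/2, M_1 = 15, M_2 = -3/2.
On [1, 2], g'(x) = b_1 + 2c_1·(x - 1) + 3d_1·(x - 1)² with b_1 = Δ_1 - h_1(2M_1 + M_2)/6 = -15/4, c_1 = M_1/2 = 15/2, d_1 = (M_2 - M_1)/(6h_1) = -11/4. So g'(1) = -15/4.

-3.7500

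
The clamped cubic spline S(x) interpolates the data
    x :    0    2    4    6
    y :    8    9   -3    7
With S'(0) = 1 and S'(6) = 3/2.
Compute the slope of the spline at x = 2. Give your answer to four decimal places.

-4.3667

Write M_i for S''(x_i). With h_i = 2, 2, 2 and divided differences Δ_i = 1/2, -6, 5, the continuity of S' gives the tridiagonal system
  2·M_0 + 8·M_1 + 2·M_2 = 6(Δ_1 - Δ_0) = -39
  2·M_1 + 8·M_2 + 2·M_3 = 6(Δ_2 - Δ_1) = 66
Clamped end conditions give two more equations: 2h_0·M_0 + h_0·M_1 = 6(Δ_0 - S'(0)) = -3 and h_2·M_2 + 2h_2·M_3 = 6(S'(6) - Δ_2) = -21.
Solving the tridiagonal system: M_0 = 58/15, M_1 = -277/30, M_2 = 407/30, M_3 = -361/30.
On [2, 4], S'(x) = b_1 + 2c_1·(x - 2) + 3d_1·(x - 2)² with b_1 = Δ_1 - h_1(2M_1 + M_2)/6 = -131/30, c_1 = M_1/2 = -277/60, d_1 = (M_2 - M_1)/(6h_1) = 19/10. So S'(2) = -131/30.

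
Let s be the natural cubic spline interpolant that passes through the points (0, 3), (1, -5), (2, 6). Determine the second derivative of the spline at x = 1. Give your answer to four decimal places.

28.5000

Put σ_i = s'' at the i-th knot. Here h = (1, 1) and Δ = (-8, 11), so the interior equations h_(i-1)·σ_(i-1) + 2(h_(i-1)+h_i)·σ_i + h_i·σ_(i+1) = 6(Δ_i − Δ_(i-1)) read
  1·σ_0 + 4·σ_1 + 1·σ_2 = 6(Δ_1 - Δ_0) = 114
Natural end conditions: σ_0 = σ_2 = 0.
Hence σ_0 = 0, σ_1 = 57/2, σ_2 = 0.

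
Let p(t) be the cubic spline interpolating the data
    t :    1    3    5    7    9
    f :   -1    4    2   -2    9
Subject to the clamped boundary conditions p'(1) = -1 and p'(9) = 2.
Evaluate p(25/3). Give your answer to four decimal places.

Put m_i = p'' at the i-th knot. Here h = (2, 2, 2, 2) and Δ = (5/2, -1, -2, 11/2), so the interior equations h_(i-1)·m_(i-1) + 2(h_(i-1)+h_i)·m_i + h_i·m_(i+1) = 6(Δ_i − Δ_(i-1)) read
  2·m_0 + 8·m_1 + 2·m_2 = 6(Δ_1 - Δ_0) = -21
  2·m_1 + 8·m_2 + 2·m_3 = 6(Δ_2 - Δ_1) = -6
  2·m_2 + 8·m_3 + 2·m_4 = 6(Δ_3 - Δ_2) = 45
Clamped end conditions give two more equations: 2h_0·m_0 + h_0·m_1 = 6(Δ_0 - p'(1)) = 21 and h_3·m_3 + 2h_3·m_4 = 6(p'(9) - Δ_3) = -21.
Solving: m_0 = 405/56, m_1 = -111/28, m_2 = -15/8, m_3 = 237/28, m_4 = -531/56.
On [7, 9], p(t) = -2 + 169/56·(t - 7) + 237/56·(t - 7)² - 335/224·(t - 7)³.
With (t - 7) = 4/3: p(25/3) = 2269/378.

6.0026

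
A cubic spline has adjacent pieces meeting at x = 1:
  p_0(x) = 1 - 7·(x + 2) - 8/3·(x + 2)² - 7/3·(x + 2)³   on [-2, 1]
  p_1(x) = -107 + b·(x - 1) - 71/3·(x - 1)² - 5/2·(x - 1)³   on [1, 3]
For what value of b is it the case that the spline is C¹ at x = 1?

-86

p_0'(x) = -7 - 16/3·(x + 2) - 7·(x + 2)², so p_0'(1) = -86. On the right, p_1'(1) = b, so b = -86.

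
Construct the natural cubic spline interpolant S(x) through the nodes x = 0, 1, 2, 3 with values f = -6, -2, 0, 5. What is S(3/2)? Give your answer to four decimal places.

-1.0750

With M_i denoting the second derivative at x_i, h_i = 1, 1, 1, and Δ_i = (y_(i+1) − y_i)/h_i = 4, 2, 5:
  1·M_0 + 4·M_1 + 1·M_2 = 6(Δ_1 - Δ_0) = -12
  1·M_1 + 4·M_2 + 1·M_3 = 6(Δ_2 - Δ_1) = 18
Natural end conditions: M_0 = M_3 = 0.
Forward elimination and back-substitution give M_0 = 0, M_1 = -22/5, M_2 = 28/5, M_3 = 0.
On [1, 2], S(x) = -2 + 38/15·(x - 1) - 11/5·(x - 1)² + 5/3·(x - 1)³.
With (x - 1) = 1/2: S(3/2) = -43/40.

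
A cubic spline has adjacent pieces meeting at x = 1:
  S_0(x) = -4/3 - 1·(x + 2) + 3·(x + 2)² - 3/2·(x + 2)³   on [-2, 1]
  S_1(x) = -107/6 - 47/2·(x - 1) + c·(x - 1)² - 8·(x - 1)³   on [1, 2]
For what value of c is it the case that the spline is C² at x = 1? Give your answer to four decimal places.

S_0''(x) = 6 - 9·(x + 2), so S_0''(1) = -21. On the right, S_1''(1) = 2c, so c = -21/2.

-10.5000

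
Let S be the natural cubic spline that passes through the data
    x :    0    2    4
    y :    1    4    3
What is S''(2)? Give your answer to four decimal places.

-1.5000

With σ_i denoting the second derivative at x_i, h_i = 2, 2, and Δ_i = (y_(i+1) − y_i)/h_i = 3/2, -1/2:
  2·σ_0 + 8·σ_1 + 2·σ_2 = 6(Δ_1 - Δ_0) = -12
Natural end conditions: σ_0 = σ_2 = 0.
Solving: σ_0 = 0, σ_1 = -3/2, σ_2 = 0.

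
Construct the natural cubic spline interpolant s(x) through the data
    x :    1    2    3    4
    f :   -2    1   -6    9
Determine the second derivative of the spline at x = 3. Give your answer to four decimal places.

39.2000

Let m_i = s''(x_i). Step sizes h_i = 1, 1, 1; slopes of the chords Δ_i = (y_(i+1) - y_i)/h_i = 3, -7, 15.
  1·m_0 + 4·m_1 + 1·m_2 = 6(Δ_1 - Δ_0) = -60
  1·m_1 + 4·m_2 + 1·m_3 = 6(Δ_2 - Δ_1) = 132
Natural end conditions: m_0 = m_3 = 0.
Forward elimination and back-substitution give m_0 = 0, m_1 = -124/5, m_2 = 196/5, m_3 = 0.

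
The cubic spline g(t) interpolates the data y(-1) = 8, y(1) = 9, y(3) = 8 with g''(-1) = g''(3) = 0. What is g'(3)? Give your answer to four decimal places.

Write σ_i for g''(x_i). With h_i = 2, 2 and divided differences Δ_i = 1/2, -1/2, the continuity of g' gives the tridiagonal system
  2·σ_0 + 8·σ_1 + 2·σ_2 = 6(Δ_1 - Δ_0) = -6
Natural end conditions: σ_0 = σ_2 = 0.
Solving: σ_0 = 0, σ_1 = -3/4, σ_2 = 0.
On [1, 3], g'(t) = b_1 + 2c_1·(t - 1) + 3d_1·(t - 1)² with b_1 = Δ_1 - h_1(2σ_1 + σ_2)/6 = 0, c_1 = σ_1/2 = -3/8, d_1 = (σ_2 - σ_1)/(6h_1) = 1/16. So g'(3) = -3/4.

-0.7500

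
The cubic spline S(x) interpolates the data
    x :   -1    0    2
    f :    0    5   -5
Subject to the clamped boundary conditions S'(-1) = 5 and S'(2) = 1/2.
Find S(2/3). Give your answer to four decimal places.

2.5556

Put M_i = S'' at the i-th knot. Here h = (1, 2) and Δ = (5, -5), so the interior equations h_(i-1)·M_(i-1) + 2(h_(i-1)+h_i)·M_i + h_i·M_(i+1) = 6(Δ_i − Δ_(i-1)) read
  1·M_0 + 6·M_1 + 2·M_2 = 6(Δ_1 - Δ_0) = -60
Clamped end conditions give two more equations: 2h_0·M_0 + h_0·M_1 = 6(Δ_0 - S'(-1)) = 0 and h_1·M_1 + 2h_1·M_2 = 6(S'(2) - Δ_1) = 33.
Forward elimination and back-substitution give M_0 = 17/2, M_1 = -17, M_2 = 67/4.
On [0, 2], S(x) = 5 + 3/4·x - 17/2·x² + 45/16·x³.
With x = 2/3: S(2/3) = 23/9.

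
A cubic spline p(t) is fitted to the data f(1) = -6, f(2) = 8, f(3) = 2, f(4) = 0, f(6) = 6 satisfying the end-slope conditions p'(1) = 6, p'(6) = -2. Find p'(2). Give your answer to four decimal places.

6.5732

With M_i denoting the second derivative at x_i, h_i = 1, 1, 1, 2, and Δ_i = (y_(i+1) − y_i)/h_i = 14, -6, -2, 3:
  1·M_0 + 4·M_1 + 1·M_2 = 6(Δ_1 - Δ_0) = -120
  1·M_1 + 4·M_2 + 1·M_3 = 6(Δ_2 - Δ_1) = 24
  1·M_2 + 6·M_3 + 2·M_4 = 6(Δ_3 - Δ_2) = 30
Clamped end conditions give two more equations: 2h_0·M_0 + h_0·M_1 = 6(Δ_0 - p'(1)) = 48 and h_3·M_3 + 2h_3·M_4 = 6(p'(6) - Δ_3) = -30.
Forward elimination and back-substitution give M_0 = 1921/41, M_1 = -1874/41, M_2 = 655/41, M_3 = 238/41, M_4 = -853/82.
On [2, 3], p'(t) = b_1 + 2c_1·(t - 2) + 3d_1·(t - 2)² with b_1 = Δ_1 - h_1(2M_1 + M_2)/6 = 539/82, c_1 = M_1/2 = -937/41, d_1 = (M_2 - M_1)/(6h_1) = 843/82. So p'(2) = 539/82.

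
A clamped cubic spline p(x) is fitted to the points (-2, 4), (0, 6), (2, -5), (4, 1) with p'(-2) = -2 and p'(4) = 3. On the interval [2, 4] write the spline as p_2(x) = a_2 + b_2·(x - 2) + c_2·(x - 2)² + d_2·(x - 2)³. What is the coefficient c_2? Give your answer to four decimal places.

Let M_i = p''(x_i). Step sizes h_i = 2, 2, 2; slopes of the chords Δ_i = (y_(i+1) - y_i)/h_i = 1, -11/2, 3.
  2·M_0 + 8·M_1 + 2·M_2 = 6(Δ_1 - Δ_0) = -39
  2·M_1 + 8·M_2 + 2·M_3 = 6(Δ_2 - Δ_1) = 51
Clamped end conditions give two more equations: 2h_0·M_0 + h_0·M_1 = 6(Δ_0 - p'(-2)) = 18 and h_2·M_2 + 2h_2·M_3 = 6(p'(4) - Δ_2) = 0.
Solving: M_0 = 281/30, M_1 = -146/15, M_2 = 151/15, M_3 = -151/30.
On [2, 4], with p_2(x) = a_2 + b_2·(x - 2) + c_2·(x - 2)² + d_2·(x - 2)³: c_2 = M_2/2 = 151/30, d_2 = (M_3 - M_2)/(6h_2) = -151/120, b_2 = Δ_2 - h_2(2M_2 + M_3)/6 = -61/30.

5.0333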